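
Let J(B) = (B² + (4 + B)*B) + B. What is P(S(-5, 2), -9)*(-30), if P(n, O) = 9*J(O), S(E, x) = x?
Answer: -31590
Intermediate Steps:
J(B) = B + B² + B*(4 + B) (J(B) = (B² + B*(4 + B)) + B = B + B² + B*(4 + B))
P(n, O) = 9*O*(5 + 2*O) (P(n, O) = 9*(O*(5 + 2*O)) = 9*O*(5 + 2*O))
P(S(-5, 2), -9)*(-30) = (9*(-9)*(5 + 2*(-9)))*(-30) = (9*(-9)*(5 - 18))*(-30) = (9*(-9)*(-13))*(-30) = 1053*(-30) = -31590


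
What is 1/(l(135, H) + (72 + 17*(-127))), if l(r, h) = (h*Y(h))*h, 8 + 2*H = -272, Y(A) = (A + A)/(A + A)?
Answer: 1/17513 ≈ 5.7100e-5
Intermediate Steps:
Y(A) = 1 (Y(A) = (2*A)/((2*A)) = (2*A)*(1/(2*A)) = 1)
H = -140 (H = -4 + (½)*(-272) = -4 - 136 = -140)
l(r, h) = h² (l(r, h) = (h*1)*h = h*h = h²)
1/(l(135, H) + (72 + 17*(-127))) = 1/((-140)² + (72 + 17*(-127))) = 1/(19600 + (72 - 2159)) = 1/(19600 - 2087) = 1/17513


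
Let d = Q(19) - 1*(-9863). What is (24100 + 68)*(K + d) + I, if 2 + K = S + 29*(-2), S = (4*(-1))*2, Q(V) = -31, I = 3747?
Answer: 235980099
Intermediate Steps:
S = -8 (S = -4*2 = -8)
d = 9832 (d = -31 - 1*(-9863) = -31 + 9863 = 9832)
K = -68 (K = -2 + (-8 + 29*(-2)) = -2 + (-8 - 58) = -2 - 66 = -68)
(24100 + 68)*(K + d) + I = (24100 + 68)*(-68 + 9832) + 3747 = 24168*9764 + 3747 = 235976352 + 3747 = 235980099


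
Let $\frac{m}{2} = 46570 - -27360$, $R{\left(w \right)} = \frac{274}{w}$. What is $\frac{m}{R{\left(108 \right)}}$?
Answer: $\frac{7984440}{137} \approx 58281.0$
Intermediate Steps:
$m = 147860$ ($m = 2 \left(46570 - -27360\right) = 2 \left(46570 + 27360\right) = 2 \cdot 73930 = 147860$)
$\frac{m}{R{\left(108 \right)}} = \frac{147860}{274 \cdot \frac{1}{108}} = \frac{147860}{\frac{137}{54}} = 147860 \cdot \frac{54}{137} = \frac{7984440}{137}$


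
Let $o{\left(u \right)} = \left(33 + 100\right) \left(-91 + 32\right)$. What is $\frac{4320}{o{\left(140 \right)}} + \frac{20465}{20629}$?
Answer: $\frac{10210225}{23125109} \approx 0.44152$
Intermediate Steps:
$o{\left(u \right)} = -7847$ ($o{\left(u \right)} = 133 \left(-59\right) = -7847$)
$\frac{4320}{o{\left(140 \right)}} + \frac{20465}{20629} = \frac{4320}{-7847} + \frac{20465}{20629} = 4320 \left(- \frac{1}{7847}\right) + 20465 \cdot \frac{1}{20629} = - \frac{4320}{7847} + \frac{20465}{20629} = \frac{10210225}{23125109}$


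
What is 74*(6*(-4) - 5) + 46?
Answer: -2100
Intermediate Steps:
74*(6*(-4) - 5) + 46 = 74*(-24 - 5) + 46 = 74*(-29) + 46 = -2146 + 46 = -2100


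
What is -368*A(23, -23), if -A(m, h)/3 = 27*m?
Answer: 685584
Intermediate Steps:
A(m, h) = -81*m
-368*A(23, -23) = -(-29808)*23 = -368*(-1863) = 685584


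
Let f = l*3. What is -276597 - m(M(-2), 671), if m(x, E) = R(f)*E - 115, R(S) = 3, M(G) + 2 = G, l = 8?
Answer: -278495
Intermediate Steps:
f = 24 (f = 8*3 = 24)
M(G) = -2 + G
m(x, E) = -115 + 3*E (m(x, E) = 3*E - 115 = -115 + 3*E)
-276597 - m(M(-2), 671) = -276597 - (-115 + 3*671) = -276597 - (-115 + 2013) = -276597 - 1*1898 = -276597 - 1898 = -278495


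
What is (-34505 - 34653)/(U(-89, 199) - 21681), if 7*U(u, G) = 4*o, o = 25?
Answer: 484106/151667 ≈ 3.1919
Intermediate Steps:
U(u, G) = 100/7 (U(u, G) = (4*25)/7 = (1/7)*100 = 100/7)
(-34505 - 34653)/(U(-89, 199) - 21681) = (-34505 - 34653)/(100/7 - 21681) = -69158/(-151667/7) = -69158*(-7/151667) = 484106/151667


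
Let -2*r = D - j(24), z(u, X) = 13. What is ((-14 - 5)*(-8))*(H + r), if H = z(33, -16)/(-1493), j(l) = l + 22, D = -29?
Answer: 8508124/1493 ≈ 5698.7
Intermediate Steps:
j(l) = 22 + l
r = 75/2 (r = -(-29 - (22 + 24))/2 = -(-29 - 1*46)/2 = -(-29 - 46)/2 = -½*(-75) = 75/2 ≈ 37.500)
H = -13/1493 (H = 13/(-1493) = 13*(-1/1493) = -13/1493 ≈ -0.0087073)
((-14 - 5)*(-8))*(H + r) = ((-14 - 5)*(-8))*(-13/1493 + 75/2) = -19*(-8)*(111949/2986) = 152*(111949/2986) = 8508124/1493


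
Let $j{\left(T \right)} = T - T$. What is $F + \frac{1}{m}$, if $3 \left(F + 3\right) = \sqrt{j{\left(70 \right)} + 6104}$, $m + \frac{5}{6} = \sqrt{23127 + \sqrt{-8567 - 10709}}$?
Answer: $-3 - \frac{1}{\frac{5}{6} - \sqrt{23127 + 2 i \sqrt{4819}}} + \frac{2 \sqrt{1526}}{3} \approx 23.049 - 1.9955 \cdot 10^{-5} i$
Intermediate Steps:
$j{\left(T \right)} = 0$
$m = - \frac{5}{6} + \sqrt{23127 + 2 i \sqrt{4819}}$ ($m = - \frac{5}{6} + \sqrt{23127 + \sqrt{-8567 - 10709}} = - \frac{5}{6} + \sqrt{23127 + \sqrt{-19276}} = - \frac{5}{6} + \sqrt{23127 + 2 i \sqrt{4819}} \approx 151.24 + 0.45647 i$)
$F = -3 + \frac{2 \sqrt{1526}}{3}$ ($F = -3 + \frac{\sqrt{0 + 6104}}{3} = -3 + \frac{\sqrt{6104}}{3} = -3 + \frac{2 \sqrt{1526}}{3} \approx 23.043$)
$F + \frac{1}{m} = \left(-3 + \frac{2 \sqrt{1526}}{3}\right) + \frac{1}{- \frac{5}{6} + \sqrt{23127 + 2 i \sqrt{4819}}} = -3 + \frac{1}{- \frac{5}{6} + \sqrt{23127 + 2 i \sqrt{4819}}} + \frac{2 \sqrt{1526}}{3}$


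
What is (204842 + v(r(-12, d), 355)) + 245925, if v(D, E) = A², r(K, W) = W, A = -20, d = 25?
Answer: 451167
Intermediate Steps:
v(D, E) = 400 (v(D, E) = (-20)² = 400)
(204842 + v(r(-12, d), 355)) + 245925 = (204842 + 400) + 245925 = 205242 + 245925 = 451167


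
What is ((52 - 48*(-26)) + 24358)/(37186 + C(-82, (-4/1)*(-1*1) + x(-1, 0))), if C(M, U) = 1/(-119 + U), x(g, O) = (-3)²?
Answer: 2719748/3941715 ≈ 0.68999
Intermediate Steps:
x(g, O) = 9
((52 - 48*(-26)) + 24358)/(37186 + C(-82, (-4/1)*(-1*1) + x(-1, 0))) = ((52 - 48*(-26)) + 24358)/(37186 + 1/(-119 + ((-4/1)*(-1*1) + 9))) = ((52 + 1248) + 24358)/(37186 + 1/(-119 + (-4*1*(-1) + 9))) = (1300 + 24358)/(37186 + 1/(-119 + (-4*(-1) + 9))) = 25658/(37186 + 1/(-119 + (4 + 9))) = 25658/(37186 + 1/(-119 + 13)) = 25658/(37186 + 1/(-106)) = 25658/(37186 - 1/106) = 25658/(3941715/106) = 25658*(106/3941715) = 2719748/3941715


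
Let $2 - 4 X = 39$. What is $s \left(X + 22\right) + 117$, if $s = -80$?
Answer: $-903$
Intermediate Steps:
$X = - \frac{37}{4}$ ($X = \frac{1}{2} - \frac{39}{4} = - \frac{37}{4} \approx -9.25$)
$s \left(X + 22\right) + 117 = - 80 \left(- \frac{37}{4} + 22\right) + 117 = \left(-80\right) \frac{51}{4} + 117 = -1020 + 117 = -903$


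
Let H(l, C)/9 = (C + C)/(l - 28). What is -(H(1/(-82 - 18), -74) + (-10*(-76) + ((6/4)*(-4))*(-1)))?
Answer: -2278766/2801 ≈ -813.55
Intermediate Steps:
H(l, C) = 18*C/(-28 + l) (H(l, C) = 9*((C + C)/(l - 28)) = 9*((2*C)/(-28 + l)) = 9*(2*C/(-28 + l)) = 18*C/(-28 + l))
-(H(1/(-82 - 18), -74) + (-10*(-76) + ((6/4)*(-4))*(-1))) = -(18*(-74)/(-28 + 1/(-82 - 18)) + (-10*(-76) + ((6/4)*(-4))*(-1))) = -(18*(-74)/(-28 + 1/(-100)) + (760 + ((6*(¼))*(-4))*(-1))) = -(18*(-74)/(-28 - 1/100) + (760 + ((3/2)*(-4))*(-1))) = -(18*(-74)/(-2801/100) + (760 - 6*(-1))) = -(18*(-74)*(-100/2801) + (760 + 6)) = -(133200/2801 + 766) = -1*2278766/2801 = -2278766/2801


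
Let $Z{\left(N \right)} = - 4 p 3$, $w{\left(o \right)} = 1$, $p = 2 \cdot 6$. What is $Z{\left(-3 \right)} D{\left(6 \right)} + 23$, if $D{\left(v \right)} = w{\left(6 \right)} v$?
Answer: $-841$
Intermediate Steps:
$p = 12$
$Z{\left(N \right)} = -144$ ($Z{\left(N \right)} = \left(-4\right) 12 \cdot 3 = \left(-48\right) 3 = -144$)
$D{\left(v \right)} = v$ ($D{\left(v \right)} = 1 v = v$)
$Z{\left(-3 \right)} D{\left(6 \right)} + 23 = \left(-144\right) 6 + 23 = -864 + 23 = -841$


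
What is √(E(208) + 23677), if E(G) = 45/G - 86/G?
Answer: 5*√2560883/52 ≈ 153.87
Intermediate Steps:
E(G) = -41/G
√(E(208) + 23677) = √(-41/208 + 23677) = √(4924775/208) = 5*√2560883/52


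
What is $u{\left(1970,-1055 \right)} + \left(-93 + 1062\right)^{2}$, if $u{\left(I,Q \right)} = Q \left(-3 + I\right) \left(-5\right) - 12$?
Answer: $11314874$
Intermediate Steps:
$u{\left(I,Q \right)} = -12 + Q \left(15 - 5 I\right)$ ($u{\left(I,Q \right)} = Q \left(15 - 5 I\right) - 12 = -12 + Q \left(15 - 5 I\right)$)
$u{\left(1970,-1055 \right)} + \left(-93 + 1062\right)^{2} = \left(-12 + 15 \left(-1055\right) - 9850 \left(-1055\right)\right) + \left(-93 + 1062\right)^{2} = \left(-12 - 15825 + 10391750\right) + 969^{2} = 10375913 + 938961 = 11314874$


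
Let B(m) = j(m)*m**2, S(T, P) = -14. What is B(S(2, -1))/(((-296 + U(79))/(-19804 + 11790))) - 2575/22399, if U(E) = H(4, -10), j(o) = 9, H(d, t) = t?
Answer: 17591503653/380783 ≈ 46198.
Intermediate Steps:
U(E) = -10
B(m) = 9*m**2
B(S(2, -1))/(((-296 + U(79))/(-19804 + 11790))) - 2575/22399 = (9*(-14)**2)/(((-296 - 10)/(-19804 + 11790))) - 2575/22399 = (9*196)/((-306/(-8014))) - 2575*1/22399 = 1764/((-306*(-1/8014))) - 2575/22399 = 1764/(153/4007) - 2575/22399 = 1764*(4007/153) - 2575/22399 = 785372/17 - 2575/22399 = 17591503653/380783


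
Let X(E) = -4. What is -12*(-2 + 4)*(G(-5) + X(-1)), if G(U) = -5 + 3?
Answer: 144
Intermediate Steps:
G(U) = -2
-12*(-2 + 4)*(G(-5) + X(-1)) = -12*(-2 + 4)*(-2 - 4) = -24*(-6) = -12*(-12) = 144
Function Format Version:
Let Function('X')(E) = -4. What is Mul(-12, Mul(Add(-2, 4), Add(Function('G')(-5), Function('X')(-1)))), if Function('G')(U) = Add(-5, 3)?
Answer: 144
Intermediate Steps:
Function('G')(U) = -2
Mul(-12, Mul(Add(-2, 4), Add(Function('G')(-5), Function('X')(-1)))) = Mul(-12, Mul(Add(-2, 4), Add(-2, -4))) = Mul(-12, Mul(2, -6)) = Mul(-12, -12) = 144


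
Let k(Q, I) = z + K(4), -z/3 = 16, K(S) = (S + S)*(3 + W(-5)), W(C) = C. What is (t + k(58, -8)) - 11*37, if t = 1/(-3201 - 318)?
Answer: -1657450/3519 ≈ -471.00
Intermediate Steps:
K(S) = -4*S (K(S) = (S + S)*(3 - 5) = (2*S)*(-2) = -4*S)
z = -48 (z = -3*16 = -48)
t = -1/3519 (t = 1/(-3519) = -1/3519 ≈ -0.00028417)
k(Q, I) = -64 (k(Q, I) = -48 - 4*4 = -48 - 16 = -64)
(t + k(58, -8)) - 11*37 = (-1/3519 - 64) - 11*37 = -225217/3519 - 407 = -1657450/3519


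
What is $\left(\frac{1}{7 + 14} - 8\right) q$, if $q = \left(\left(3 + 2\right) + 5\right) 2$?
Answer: $- \frac{3340}{21} \approx -159.05$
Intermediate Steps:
$q = 20$ ($q = \left(5 + 5\right) 2 = 10 \cdot 2 = 20$)
$\left(\frac{1}{7 + 14} - 8\right) q = \left(\frac{1}{7 + 14} - 8\right) 20 = \left(\frac{1}{21} - 8\right) 20 = \left(- \frac{167}{21}\right) 20 = - \frac{3340}{21}$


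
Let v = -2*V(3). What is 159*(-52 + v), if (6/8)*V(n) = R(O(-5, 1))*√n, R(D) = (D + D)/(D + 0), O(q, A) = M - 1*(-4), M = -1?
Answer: -8268 - 848*√3 ≈ -9736.8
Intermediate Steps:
O(q, A) = 3 (O(q, A) = -1 - 1*(-4) = -1 + 4 = 3)
R(D) = 2 (R(D) = (2*D)/D = 2)
V(n) = 8*√n/3 (V(n) = 4*(2*√n)/3 = 8*√n/3)
v = -16*√3/3 ≈ -9.2376
159*(-52 + v) = 159*(-52 - 16*√3/3) = -8268 - 848*√3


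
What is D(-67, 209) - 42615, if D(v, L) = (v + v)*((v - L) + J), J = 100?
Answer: -19031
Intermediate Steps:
D(v, L) = 2*v*(100 + v - L) (D(v, L) = (v + v)*((v - L) + 100) = (2*v)*(100 + v - L) = 2*v*(100 + v - L))
D(-67, 209) - 42615 = 2*(-67)*(100 - 67 - 1*209) - 42615 = 2*(-67)*(100 - 67 - 209) - 42615 = 2*(-67)*(-176) - 42615 = 23584 - 42615 = -19031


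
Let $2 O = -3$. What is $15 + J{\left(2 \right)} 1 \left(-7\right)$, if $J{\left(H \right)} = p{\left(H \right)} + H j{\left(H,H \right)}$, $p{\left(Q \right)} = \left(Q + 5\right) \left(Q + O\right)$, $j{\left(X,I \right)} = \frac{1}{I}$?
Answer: $- \frac{33}{2} \approx -16.5$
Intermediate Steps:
$O = - \frac{3}{2}$ ($O = \frac{1}{2} \left(-3\right) = - \frac{3}{2} \approx -1.5$)
$p{\left(Q \right)} = \left(5 + Q\right) \left(- \frac{3}{2} + Q\right)$ ($p{\left(Q \right)} = \left(Q + 5\right) \left(Q - \frac{3}{2}\right) = \left(5 + Q\right) \left(- \frac{3}{2} + Q\right)$)
$J{\left(H \right)} = - \frac{13}{2} + H^{2} + \frac{7 H}{2}$ ($J{\left(H \right)} = \left(- \frac{15}{2} + H^{2} + \frac{7 H}{2}\right) + \frac{H}{H} = \left(- \frac{15}{2} + H^{2} + \frac{7 H}{2}\right) + 1 = - \frac{13}{2} + H^{2} + \frac{7 H}{2}$)
$15 + J{\left(2 \right)} 1 \left(-7\right) = 15 + \left(- \frac{13}{2} + 2^{2} + \frac{7}{2} \cdot 2\right) 1 \left(-7\right) = 15 + \left(- \frac{13}{2} + 4 + 7\right) \left(-7\right) = 15 + \frac{9}{2} \left(-7\right) = 15 - \frac{63}{2} = - \frac{33}{2}$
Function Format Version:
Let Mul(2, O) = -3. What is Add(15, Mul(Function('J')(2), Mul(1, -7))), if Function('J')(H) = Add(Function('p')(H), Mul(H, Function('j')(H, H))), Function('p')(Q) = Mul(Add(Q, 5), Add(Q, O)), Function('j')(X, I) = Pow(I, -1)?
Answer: Rational(-33, 2) ≈ -16.500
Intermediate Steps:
O = Rational(-3, 2) (O = Mul(Rational(1, 2), -3) = Rational(-3, 2) ≈ -1.5000)
Function('p')(Q) = Mul(Add(5, Q), Add(Rational(-3, 2), Q)) (Function('p')(Q) = Mul(Add(Q, 5), Add(Q, Rational(-3, 2))) = Mul(Add(5, Q), Add(Rational(-3, 2), Q)))
Function('J')(H) = Add(Rational(-13, 2), Pow(H, 2), Mul(Rational(7, 2), H)) (Function('J')(H) = Add(Add(Rational(-15, 2), Pow(H, 2), Mul(Rational(7, 2), H)), Mul(H, Pow(H, -1))) = Add(Add(Rational(-15, 2), Pow(H, 2), Mul(Rational(7, 2), H)), 1) = Add(Rational(-13, 2), Pow(H, 2), Mul(Rational(7, 2), H)))
Add(15, Mul(Function('J')(2), Mul(1, -7))) = Add(15, Mul(Add(Rational(-13, 2), Pow(2, 2), Mul(Rational(7, 2), 2)), Mul(1, -7))) = Add(15, Mul(Add(Rational(-13, 2), 4, 7), -7)) = Add(15, Mul(Rational(9, 2), -7)) = Add(15, Rational(-63, 2)) = Rational(-33, 2)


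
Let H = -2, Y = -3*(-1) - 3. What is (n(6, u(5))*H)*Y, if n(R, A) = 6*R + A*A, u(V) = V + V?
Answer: 0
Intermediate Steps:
u(V) = 2*V
n(R, A) = A² + 6*R (n(R, A) = 6*R + A² = A² + 6*R)
Y = 0 (Y = 3 - 3 = 0)
(n(6, u(5))*H)*Y = (((2*5)² + 6*6)*(-2))*0 = ((10² + 36)*(-2))*0 = ((100 + 36)*(-2))*0 = (136*(-2))*0 = -272*0 = 0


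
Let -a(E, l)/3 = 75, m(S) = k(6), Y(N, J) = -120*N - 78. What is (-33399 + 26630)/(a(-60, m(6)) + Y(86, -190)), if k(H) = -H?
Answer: 6769/10623 ≈ 0.63720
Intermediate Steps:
Y(N, J) = -78 - 120*N
m(S) = -6 (m(S) = -1*6 = -6)
a(E, l) = -225 (a(E, l) = -3*75 = -225)
(-33399 + 26630)/(a(-60, m(6)) + Y(86, -190)) = (-33399 + 26630)/(-225 + (-78 - 120*86)) = -6769/(-225 + (-78 - 10320)) = -6769/(-225 - 10398) = -6769/(-10623) = -6769*(-1/10623) = 6769/10623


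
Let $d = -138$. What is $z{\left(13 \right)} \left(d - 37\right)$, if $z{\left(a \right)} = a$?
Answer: $-2275$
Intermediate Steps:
$z{\left(13 \right)} \left(d - 37\right) = 13 \left(-138 - 37\right) = 13 \left(-175\right) = -2275$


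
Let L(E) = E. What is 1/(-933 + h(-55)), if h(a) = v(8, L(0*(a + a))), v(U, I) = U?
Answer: -1/925 ≈ -0.0010811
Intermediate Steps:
h(a) = 8
1/(-933 + h(-55)) = 1/(-933 + 8) = 1/(-925) = -1/925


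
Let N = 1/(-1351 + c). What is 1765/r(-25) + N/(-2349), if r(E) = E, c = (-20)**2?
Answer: -788566342/11169495 ≈ -70.600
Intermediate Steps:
c = 400
N = -1/951 (N = 1/(-1351 + 400) = 1/(-951) = -1/951 ≈ -0.0010515)
1765/r(-25) + N/(-2349) = 1765/(-25) - 1/951/(-2349) = 1765*(-1/25) - 1/951*(-1/2349) = -353/5 + 1/2233899 = -788566342/11169495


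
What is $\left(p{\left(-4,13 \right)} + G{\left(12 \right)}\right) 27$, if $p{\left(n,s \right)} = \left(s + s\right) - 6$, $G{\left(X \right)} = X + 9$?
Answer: $1107$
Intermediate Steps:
$G{\left(X \right)} = 9 + X$
$p{\left(n,s \right)} = -6 + 2 s$ ($p{\left(n,s \right)} = 2 s - 6 = -6 + 2 s$)
$\left(p{\left(-4,13 \right)} + G{\left(12 \right)}\right) 27 = \left(\left(-6 + 2 \cdot 13\right) + \left(9 + 12\right)\right) 27 = \left(\left(-6 + 26\right) + 21\right) 27 = \left(20 + 21\right) 27 = 41 \cdot 27 = 1107$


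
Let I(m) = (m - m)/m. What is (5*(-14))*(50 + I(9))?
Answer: -3500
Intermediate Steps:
I(m) = 0 (I(m) = 0/m = 0)
(5*(-14))*(50 + I(9)) = (5*(-14))*(50 + 0) = -70*50 = -3500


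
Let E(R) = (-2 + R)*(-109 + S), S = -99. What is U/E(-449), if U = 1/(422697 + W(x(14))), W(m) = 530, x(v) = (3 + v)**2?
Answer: 1/39702078416 ≈ 2.5188e-11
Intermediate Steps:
E(R) = 416 - 208*R (E(R) = (-2 + R)*(-109 - 99) = (-2 + R)*(-208) = 416 - 208*R)
U = 1/423227 (U = 1/(422697 + 530) = 1/423227 ≈ 2.3628e-6)
U/E(-449) = 1/(423227*(416 - 208*(-449))) = 1/(423227*(416 + 93392)) = (1/423227)/93808 = (1/423227)*(1/93808) = 1/39702078416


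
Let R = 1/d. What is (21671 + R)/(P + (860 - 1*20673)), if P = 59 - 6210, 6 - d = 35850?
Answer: -776775323/930653616 ≈ -0.83466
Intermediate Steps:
d = -35844 (d = 6 - 1*35850 = 6 - 35850 = -35844)
P = -6151
R = -1/35844 (R = 1/(-35844) = -1/35844 ≈ -2.7899e-5)
(21671 + R)/(P + (860 - 1*20673)) = (21671 - 1/35844)/(-6151 + (860 - 1*20673)) = 776775323/(35844*(-6151 + (860 - 20673))) = 776775323/(35844*(-6151 - 19813)) = (776775323/35844)/(-25964) = (776775323/35844)*(-1/25964) = -776775323/930653616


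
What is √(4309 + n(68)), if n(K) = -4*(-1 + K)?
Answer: 3*√449 ≈ 63.569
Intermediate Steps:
n(K) = 4 - 4*K
√(4309 + n(68)) = √(4309 + (4 - 4*68)) = √(4309 + (4 - 272)) = √(4309 - 268) = √4041 = 3*√449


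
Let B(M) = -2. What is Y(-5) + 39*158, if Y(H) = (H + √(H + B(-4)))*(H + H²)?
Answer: 6062 + 20*I*√7 ≈ 6062.0 + 52.915*I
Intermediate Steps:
Y(H) = (H + H²)*(H + √(-2 + H)) (Y(H) = (H + √(H - 2))*(H + H²) = (H + √(-2 + H))*(H + H²) = (H + H²)*(H + √(-2 + H)))
Y(-5) + 39*158 = -5*(-5 + (-5)² + √(-2 - 5) - 5*√(-2 - 5)) + 39*158 = -5*(-5 + 25 + √(-7) - 5*I*√7) + 6162 = -5*(-5 + 25 + I*√7 - 5*I*√7) + 6162 = -5*(20 - 4*I*√7) + 6162 = (-100 + 20*I*√7) + 6162 = 6062 + 20*I*√7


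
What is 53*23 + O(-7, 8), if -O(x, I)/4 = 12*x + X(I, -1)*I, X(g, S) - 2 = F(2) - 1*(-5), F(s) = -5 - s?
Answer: 1555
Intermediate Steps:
X(g, S) = 0 (X(g, S) = 2 + ((-5 - 1*2) - 1*(-5)) = 2 + ((-5 - 2) + 5) = 2 + (-7 + 5) = 2 - 2 = 0)
O(x, I) = -48*x (O(x, I) = -4*(12*x + 0*I) = -4*(12*x + 0) = -48*x)
53*23 + O(-7, 8) = 53*23 - 48*(-7) = 1219 + 336 = 1555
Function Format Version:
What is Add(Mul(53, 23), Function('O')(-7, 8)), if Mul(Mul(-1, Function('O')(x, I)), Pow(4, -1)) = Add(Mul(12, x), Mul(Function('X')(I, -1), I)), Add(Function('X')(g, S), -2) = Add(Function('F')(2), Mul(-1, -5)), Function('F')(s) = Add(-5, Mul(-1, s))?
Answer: 1555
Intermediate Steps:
Function('X')(g, S) = 0 (Function('X')(g, S) = Add(2, Add(Add(-5, Mul(-1, 2)), Mul(-1, -5))) = Add(2, Add(Add(-5, -2), 5)) = Add(2, Add(-7, 5)) = Add(2, -2) = 0)
Function('O')(x, I) = Mul(-48, x) (Function('O')(x, I) = Mul(-4, Add(Mul(12, x), Mul(0, I))) = Mul(-4, Add(Mul(12, x), 0)) = Mul(-4, Mul(12, x)) = Mul(-48, x))
Add(Mul(53, 23), Function('O')(-7, 8)) = Add(Mul(53, 23), Mul(-48, -7)) = Add(1219, 336) = 1555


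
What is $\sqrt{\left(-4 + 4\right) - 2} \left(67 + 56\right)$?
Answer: $123 i \sqrt{2} \approx 173.95 i$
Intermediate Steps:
$\sqrt{\left(-4 + 4\right) - 2} \left(67 + 56\right) = \sqrt{0 - 2} \cdot 123 = \sqrt{-2} \cdot 123 = i \sqrt{2} \cdot 123 = 123 i \sqrt{2}$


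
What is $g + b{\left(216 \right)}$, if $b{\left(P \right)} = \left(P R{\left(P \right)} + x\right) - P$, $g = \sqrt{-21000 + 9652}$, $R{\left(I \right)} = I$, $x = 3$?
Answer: $46443 + 2 i \sqrt{2837} \approx 46443.0 + 106.53 i$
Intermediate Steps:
$g = 2 i \sqrt{2837}$ ($g = \sqrt{-11348} = 2 i \sqrt{2837} \approx 106.53 i$)
$b{\left(P \right)} = 3 + P^{2} - P$ ($b{\left(P \right)} = \left(P P + 3\right) - P = \left(P^{2} + 3\right) - P = \left(3 + P^{2}\right) - P = 3 + P^{2} - P$)
$g + b{\left(216 \right)} = 2 i \sqrt{2837} + \left(3 + 216^{2} - 216\right) = 2 i \sqrt{2837} + \left(3 + 46656 - 216\right) = 2 i \sqrt{2837} + 46443 = 46443 + 2 i \sqrt{2837}$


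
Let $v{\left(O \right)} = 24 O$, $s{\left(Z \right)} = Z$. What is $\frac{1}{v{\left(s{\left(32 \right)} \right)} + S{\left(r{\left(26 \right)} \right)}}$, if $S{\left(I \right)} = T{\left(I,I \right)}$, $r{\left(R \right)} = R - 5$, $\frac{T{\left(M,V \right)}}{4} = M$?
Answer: $\frac{1}{852} \approx 0.0011737$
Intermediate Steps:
$T{\left(M,V \right)} = 4 M$
$r{\left(R \right)} = -5 + R$ ($r{\left(R \right)} = R - 5 = -5 + R$)
$S{\left(I \right)} = 4 I$
$\frac{1}{v{\left(s{\left(32 \right)} \right)} + S{\left(r{\left(26 \right)} \right)}} = \frac{1}{24 \cdot 32 + 4 \left(-5 + 26\right)} = \frac{1}{768 + 4 \cdot 21} = \frac{1}{768 + 84} = \frac{1}{852}$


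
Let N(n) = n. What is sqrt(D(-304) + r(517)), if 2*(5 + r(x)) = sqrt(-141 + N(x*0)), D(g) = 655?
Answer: sqrt(2600 + 2*I*sqrt(141))/2 ≈ 25.495 + 0.11644*I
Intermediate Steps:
r(x) = -5 + I*sqrt(141)/2 (r(x) = -5 + sqrt(-141 + x*0)/2 = -5 + sqrt(-141 + 0)/2 = -5 + sqrt(-141)/2 = -5 + (I*sqrt(141))/2 = -5 + I*sqrt(141)/2)
sqrt(D(-304) + r(517)) = sqrt(655 + (-5 + I*sqrt(141)/2)) = sqrt(650 + I*sqrt(141)/2)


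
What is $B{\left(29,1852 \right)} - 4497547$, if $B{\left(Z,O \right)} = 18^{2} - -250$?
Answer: $-4496973$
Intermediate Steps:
$B{\left(Z,O \right)} = 574$ ($B{\left(Z,O \right)} = 324 + 250 = 574$)
$B{\left(29,1852 \right)} - 4497547 = 574 - 4497547 = -4496973$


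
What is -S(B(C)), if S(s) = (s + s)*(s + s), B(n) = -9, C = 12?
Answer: -324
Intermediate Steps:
S(s) = 4*s² (S(s) = (2*s)*(2*s) = 4*s²)
-S(B(C)) = -4*(-9)² = -4*81 = -1*324 = -324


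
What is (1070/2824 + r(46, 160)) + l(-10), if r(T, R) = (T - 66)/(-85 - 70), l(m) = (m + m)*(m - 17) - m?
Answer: 24096833/43772 ≈ 550.51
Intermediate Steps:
l(m) = -m + 2*m*(-17 + m) (l(m) = (2*m)*(-17 + m) - m = 2*m*(-17 + m) - m = -m + 2*m*(-17 + m))
r(T, R) = 66/155 - T/155 (r(T, R) = (-66 + T)/(-155) = (-66 + T)*(-1/155) = 66/155 - T/155)
(1070/2824 + r(46, 160)) + l(-10) = (1070/2824 + (66/155 - 1/155*46)) - 10*(-35 + 2*(-10)) = (1070*(1/2824) + (66/155 - 46/155)) - 10*(-35 - 20) = (535/1412 + 4/31) - 10*(-55) = 22233/43772 + 550 = 24096833/43772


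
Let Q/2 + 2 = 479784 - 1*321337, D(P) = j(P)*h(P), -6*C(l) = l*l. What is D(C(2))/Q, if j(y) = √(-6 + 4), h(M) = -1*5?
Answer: -I*√2/63378 ≈ -2.2314e-5*I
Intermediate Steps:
h(M) = -5
j(y) = I*√2 (j(y) = √(-2) = I*√2)
C(l) = -l²/6 (C(l) = -l*l/6 = -l²/6)
D(P) = -5*I*√2 (D(P) = (I*√2)*(-5) = -5*I*√2)
Q = 316890 (Q = -4 + 2*(479784 - 1*321337) = -4 + 2*(479784 - 321337) = -4 + 2*158447 = -4 + 316894 = 316890)
D(C(2))/Q = -5*I*√2/316890 = -5*I*√2*(1/316890) = -I*√2/63378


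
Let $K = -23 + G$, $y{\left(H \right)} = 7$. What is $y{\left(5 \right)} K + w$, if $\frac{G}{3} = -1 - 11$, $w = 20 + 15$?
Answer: $-378$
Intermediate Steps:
$w = 35$
$G = -36$ ($G = 3 \left(-1 - 11\right) = 3 \left(-12\right) = -36$)
$K = -59$ ($K = -23 - 36 = -59$)
$y{\left(5 \right)} K + w = 7 \left(-59\right) + 35 = -413 + 35 = -378$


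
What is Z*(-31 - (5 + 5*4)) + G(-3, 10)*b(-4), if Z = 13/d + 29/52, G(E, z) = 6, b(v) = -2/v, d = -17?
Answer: 3225/221 ≈ 14.593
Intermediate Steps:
Z = -183/884 (Z = 13/(-17) + 29/52 = 13*(-1/17) + 29*(1/52) = -13/17 + 29/52 = -183/884 ≈ -0.20701)
Z*(-31 - (5 + 5*4)) + G(-3, 10)*b(-4) = -183*(-31 - (5 + 5*4))/884 + 6*(-2/(-4)) = -183*(-31 - (5 + 20))/884 + 6*(-2*(-¼)) = -183*(-31 - 1*25)/884 + 6*(½) = -183*(-31 - 25)/884 + 3 = -183/884*(-56) + 3 = 2562/221 + 3 = 3225/221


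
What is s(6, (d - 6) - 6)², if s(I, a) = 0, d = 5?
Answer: 0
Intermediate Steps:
s(6, (d - 6) - 6)² = 0² = 0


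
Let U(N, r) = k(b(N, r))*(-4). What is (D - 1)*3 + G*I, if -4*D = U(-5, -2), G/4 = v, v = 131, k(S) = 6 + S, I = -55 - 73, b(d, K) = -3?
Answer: -67066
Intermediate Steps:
I = -128
U(N, r) = -12 (U(N, r) = (6 - 3)*(-4) = 3*(-4) = -12)
G = 524 (G = 4*131 = 524)
D = 3 (D = -1/4*(-12) = 3)
(D - 1)*3 + G*I = (3 - 1)*3 + 524*(-128) = 2*3 - 67072 = 6 - 67072 = -67066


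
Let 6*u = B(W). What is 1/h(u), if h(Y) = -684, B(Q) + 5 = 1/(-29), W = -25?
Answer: -1/684 ≈ -0.0014620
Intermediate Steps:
B(Q) = -146/29 (B(Q) = -5 + 1/(-29) = -5 - 1/29 = -146/29)
u = -73/87 (u = (⅙)*(-146/29) = -73/87 ≈ -0.83908)
1/h(u) = 1/(-684) = -1/684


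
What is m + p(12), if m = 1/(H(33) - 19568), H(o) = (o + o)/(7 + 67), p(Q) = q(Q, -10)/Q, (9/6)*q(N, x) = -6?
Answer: -724094/2171949 ≈ -0.33338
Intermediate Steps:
q(N, x) = -4 (q(N, x) = (2/3)*(-6) = -4)
p(Q) = -4/Q
H(o) = o/37 (H(o) = (2*o)/74 = (2*o)*(1/74) = o/37)
m = -37/723983 (m = 1/((1/37)*33 - 19568) = 1/(33/37 - 19568) = 1/(-723983/37) = -37/723983 ≈ -5.1106e-5)
m + p(12) = -37/723983 - 4/12 = -37/723983 - 4*1/12 = -37/723983 - 1/3 = -724094/2171949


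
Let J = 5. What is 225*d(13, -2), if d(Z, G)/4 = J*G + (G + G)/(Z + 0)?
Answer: -120600/13 ≈ -9276.9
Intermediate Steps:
d(Z, G) = 20*G + 8*G/Z (d(Z, G) = 4*(5*G + (G + G)/(Z + 0)) = 4*(5*G + (2*G)/Z) = 4*(5*G + 2*G/Z) = 20*G + 8*G/Z)
225*d(13, -2) = 225*(20*(-2) + 8*(-2)/13) = 225*(-40 + 8*(-2)*(1/13)) = 225*(-40 - 16/13) = 225*(-536/13) = -120600/13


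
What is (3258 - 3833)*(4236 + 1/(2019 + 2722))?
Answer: -11547654275/4741 ≈ -2.4357e+6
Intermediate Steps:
(3258 - 3833)*(4236 + 1/(2019 + 2722)) = -575*(4236 + 1/4741) = -575*20082877/4741 = -11547654275/4741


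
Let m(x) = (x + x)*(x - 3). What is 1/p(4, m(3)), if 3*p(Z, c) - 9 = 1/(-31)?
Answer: 93/278 ≈ 0.33453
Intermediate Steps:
m(x) = 2*x*(-3 + x) (m(x) = (2*x)*(-3 + x) = 2*x*(-3 + x))
p(Z, c) = 278/93 (p(Z, c) = 3 + (⅓)/(-31) = 3 + (⅓)*(-1/31) = 3 - 1/93 = 278/93)
1/p(4, m(3)) = 1/(278/93) = 93/278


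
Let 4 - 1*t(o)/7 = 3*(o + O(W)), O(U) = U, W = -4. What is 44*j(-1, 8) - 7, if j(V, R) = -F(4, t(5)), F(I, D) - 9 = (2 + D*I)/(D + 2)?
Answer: -1649/3 ≈ -549.67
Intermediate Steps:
t(o) = 112 - 21*o (t(o) = 28 - 21*(o - 4) = 28 - 21*(-4 + o) = 28 - 7*(-12 + 3*o) = 28 + (84 - 21*o) = 112 - 21*o)
F(I, D) = 9 + (2 + D*I)/(2 + D) (F(I, D) = 9 + (2 + D*I)/(D + 2) = 9 + (2 + D*I)/(2 + D))
j(V, R) = -37/3 (j(V, R) = -(20 + 9*(112 - 21*5) + (112 - 21*5)*4)/(2 + (112 - 21*5)) = -(20 + 9*(112 - 105) + (112 - 105)*4)/(2 + (112 - 105)) = -(20 + 9*7 + 7*4)/(2 + 7) = -(20 + 63 + 28)/9 = -111/9 = -1*37/3 = -37/3)
44*j(-1, 8) - 7 = 44*(-37/3) - 7 = -1628/3 - 7 = -1649/3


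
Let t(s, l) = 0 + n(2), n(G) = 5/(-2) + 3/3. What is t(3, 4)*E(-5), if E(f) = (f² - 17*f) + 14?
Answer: -186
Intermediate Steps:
n(G) = -3/2 (n(G) = 5*(-½) + 3*(⅓) = -5/2 + 1 = -3/2)
E(f) = 14 + f² - 17*f
t(s, l) = -3/2 (t(s, l) = 0 - 3/2 = -3/2)
t(3, 4)*E(-5) = -3*(14 + (-5)² - 17*(-5))/2 = -3*(14 + 25 + 85)/2 = -3/2*124 = -186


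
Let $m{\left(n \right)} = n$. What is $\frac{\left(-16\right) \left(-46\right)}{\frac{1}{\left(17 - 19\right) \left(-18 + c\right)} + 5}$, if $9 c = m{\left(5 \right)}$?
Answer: $\frac{231104}{1579} \approx 146.36$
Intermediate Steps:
$c = \frac{5}{9}$ ($c = \frac{1}{9} \cdot 5 = \frac{5}{9} \approx 0.55556$)
$\frac{\left(-16\right) \left(-46\right)}{\frac{1}{\left(17 - 19\right) \left(-18 + c\right)} + 5} = \frac{\left(-16\right) \left(-46\right)}{\frac{1}{\left(17 - 19\right) \left(-18 + \frac{5}{9}\right)} + 5} = \frac{736}{\frac{1}{\left(-2\right) \left(- \frac{157}{9}\right)} + 5} = \frac{736}{\frac{1}{\frac{314}{9}} + 5} = \frac{736}{\frac{9}{314} + 5} = \frac{736}{\frac{1579}{314}} = 736 \cdot \frac{314}{1579} = \frac{231104}{1579}$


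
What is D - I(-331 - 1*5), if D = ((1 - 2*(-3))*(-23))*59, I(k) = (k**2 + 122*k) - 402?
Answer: -81001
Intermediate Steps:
I(k) = -402 + k**2 + 122*k
D = -9499 (D = ((1 + 6)*(-23))*59 = (7*(-23))*59 = -161*59 = -9499)
D - I(-331 - 1*5) = -9499 - (-402 + (-331 - 1*5)**2 + 122*(-331 - 1*5)) = -9499 - (-402 + (-331 - 5)**2 + 122*(-331 - 5)) = -9499 - (-402 + (-336)**2 + 122*(-336)) = -9499 - (-402 + 112896 - 40992) = -9499 - 1*71502 = -9499 - 71502 = -81001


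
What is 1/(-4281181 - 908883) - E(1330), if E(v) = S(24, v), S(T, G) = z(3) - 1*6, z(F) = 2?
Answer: 20760255/5190064 ≈ 4.0000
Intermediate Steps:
S(T, G) = -4 (S(T, G) = 2 - 1*6 = 2 - 6 = -4)
E(v) = -4
1/(-4281181 - 908883) - E(1330) = 1/(-4281181 - 908883) - 1*(-4) = 1/(-5190064) + 4 = -1/5190064 + 4 = 20760255/5190064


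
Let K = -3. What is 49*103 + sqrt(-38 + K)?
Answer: 5047 + I*sqrt(41) ≈ 5047.0 + 6.4031*I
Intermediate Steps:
49*103 + sqrt(-38 + K) = 49*103 + sqrt(-38 - 3) = 5047 + sqrt(-41) = 5047 + I*sqrt(41)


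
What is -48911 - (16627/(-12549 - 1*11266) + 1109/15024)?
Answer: -17499964152947/357796560 ≈ -48910.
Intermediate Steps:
-48911 - (16627/(-12549 - 1*11266) + 1109/15024) = -48911 - (16627/(-12549 - 11266) + 1109*(1/15024)) = -48911 - (16627/(-23815) + 1109/15024) = -48911 - (16627*(-1/23815) + 1109/15024) = -48911 - (-16627/23815 + 1109/15024) = -48911 - 1*(-223393213/357796560) = -48911 + 223393213/357796560 = -17499964152947/357796560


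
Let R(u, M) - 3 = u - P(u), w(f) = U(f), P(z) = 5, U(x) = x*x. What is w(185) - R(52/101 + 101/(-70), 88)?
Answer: 241991451/7070 ≈ 34228.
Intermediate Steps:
U(x) = x²
w(f) = f²
R(u, M) = -2 + u (R(u, M) = 3 + (u - 1*5) = 3 + (u - 5) = 3 + (-5 + u) = -2 + u)
w(185) - R(52/101 + 101/(-70), 88) = 185² - (-2 + (52/101 + 101/(-70))) = 34225 - (-2 + (52*(1/101) + 101*(-1/70))) = 34225 - (-2 + (52/101 - 101/70)) = 34225 - (-2 - 6561/7070) = 34225 - 1*(-20701/7070) = 34225 + 20701/7070 = 241991451/7070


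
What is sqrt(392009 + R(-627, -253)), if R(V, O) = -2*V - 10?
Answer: sqrt(393253) ≈ 627.10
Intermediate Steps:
R(V, O) = -10 - 2*V
sqrt(392009 + R(-627, -253)) = sqrt(392009 + (-10 - 2*(-627))) = sqrt(392009 + (-10 + 1254)) = sqrt(392009 + 1244) = sqrt(393253)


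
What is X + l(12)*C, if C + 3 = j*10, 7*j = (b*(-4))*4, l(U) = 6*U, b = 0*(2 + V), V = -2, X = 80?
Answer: -136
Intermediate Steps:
b = 0 (b = 0*(2 - 2) = 0*0 = 0)
j = 0 (j = ((0*(-4))*4)/7 = (0*4)/7 = (⅐)*0 = 0)
C = -3 (C = -3 + 0*10 = -3 + 0 = -3)
X + l(12)*C = 80 + (6*12)*(-3) = 80 + 72*(-3) = 80 - 216 = -136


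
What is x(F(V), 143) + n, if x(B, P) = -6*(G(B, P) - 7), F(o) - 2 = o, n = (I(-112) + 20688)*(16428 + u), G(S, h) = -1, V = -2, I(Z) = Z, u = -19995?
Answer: -73394544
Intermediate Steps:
n = -73394592 (n = (-112 + 20688)*(16428 - 19995) = 20576*(-3567) = -73394592)
F(o) = 2 + o
x(B, P) = 48 (x(B, P) = -6*(-1 - 7) = -6*(-8) = 48)
x(F(V), 143) + n = 48 - 73394592 = -73394544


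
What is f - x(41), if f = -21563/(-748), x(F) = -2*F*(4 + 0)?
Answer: 266907/748 ≈ 356.83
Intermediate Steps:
x(F) = -8*F (x(F) = -2*F*4 = -8*F)
f = 21563/748 (f = -21563*(-1/748) = 21563/748 ≈ 28.828)
f - x(41) = 21563/748 - (-8)*41 = 21563/748 - 1*(-328) = 21563/748 + 328 = 266907/748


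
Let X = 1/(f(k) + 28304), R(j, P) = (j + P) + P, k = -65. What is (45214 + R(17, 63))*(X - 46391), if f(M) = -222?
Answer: -59088925230777/28082 ≈ -2.1042e+9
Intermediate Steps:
R(j, P) = j + 2*P (R(j, P) = (P + j) + P = j + 2*P)
X = 1/28082 (X = 1/(-222 + 28304) = 1/28082 ≈ 3.5610e-5)
(45214 + R(17, 63))*(X - 46391) = (45214 + (17 + 2*63))*(1/28082 - 46391) = (45214 + (17 + 126))*(-1302752061/28082) = (45214 + 143)*(-1302752061/28082) = 45357*(-1302752061/28082) = -59088925230777/28082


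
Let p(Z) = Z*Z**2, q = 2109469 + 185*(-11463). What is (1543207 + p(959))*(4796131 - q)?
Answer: 4247347668781662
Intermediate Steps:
q = -11186 (q = 2109469 - 2120655 = -11186)
p(Z) = Z**3
(1543207 + p(959))*(4796131 - q) = (1543207 + 959**3)*(4796131 - 1*(-11186)) = (1543207 + 881974079)*(4796131 + 11186) = 883517286*4807317 = 4247347668781662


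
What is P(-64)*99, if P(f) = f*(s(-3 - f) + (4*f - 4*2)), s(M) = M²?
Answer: -21903552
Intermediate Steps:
P(f) = f*(-8 + (-3 - f)² + 4*f) (P(f) = f*((-3 - f)² + (4*f - 4*2)) = f*((-3 - f)² + (4*f - 8)) = f*((-3 - f)² + (-8 + 4*f)) = f*(-8 + (-3 - f)² + 4*f))
P(-64)*99 = -64*(1 + (-64)² + 10*(-64))*99 = -64*(1 + 4096 - 640)*99 = -64*3457*99 = -221248*99 = -21903552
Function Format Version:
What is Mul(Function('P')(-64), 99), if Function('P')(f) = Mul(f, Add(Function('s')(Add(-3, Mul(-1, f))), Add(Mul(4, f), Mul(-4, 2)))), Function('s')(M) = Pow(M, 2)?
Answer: -21903552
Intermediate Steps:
Function('P')(f) = Mul(f, Add(-8, Pow(Add(-3, Mul(-1, f)), 2), Mul(4, f))) (Function('P')(f) = Mul(f, Add(Pow(Add(-3, Mul(-1, f)), 2), Add(Mul(4, f), Mul(-4, 2)))) = Mul(f, Add(Pow(Add(-3, Mul(-1, f)), 2), Add(Mul(4, f), -8))) = Mul(f, Add(Pow(Add(-3, Mul(-1, f)), 2), Add(-8, Mul(4, f)))) = Mul(f, Add(-8, Pow(Add(-3, Mul(-1, f)), 2), Mul(4, f))))
Mul(Function('P')(-64), 99) = Mul(Mul(-64, Add(1, Pow(-64, 2), Mul(10, -64))), 99) = Mul(Mul(-64, Add(1, 4096, -640)), 99) = Mul(Mul(-64, 3457), 99) = Mul(-221248, 99) = -21903552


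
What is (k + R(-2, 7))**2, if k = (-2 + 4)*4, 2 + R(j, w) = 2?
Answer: 64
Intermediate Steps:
R(j, w) = 0 (R(j, w) = -2 + 2 = 0)
k = 8 (k = 2*4 = 8)
(k + R(-2, 7))**2 = (8 + 0)**2 = 8**2 = 64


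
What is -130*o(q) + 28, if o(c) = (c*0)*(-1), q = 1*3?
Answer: 28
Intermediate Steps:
q = 3
o(c) = 0 (o(c) = 0*(-1) = 0)
-130*o(q) + 28 = -130*0 + 28 = 0 + 28 = 28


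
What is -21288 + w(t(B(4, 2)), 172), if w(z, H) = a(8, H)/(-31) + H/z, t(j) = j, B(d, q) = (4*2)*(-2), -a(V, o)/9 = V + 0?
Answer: -2640757/124 ≈ -21296.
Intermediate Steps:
a(V, o) = -9*V (a(V, o) = -9*(V + 0) = -9*V)
B(d, q) = -16 (B(d, q) = 8*(-2) = -16)
w(z, H) = 72/31 + H/z (w(z, H) = -9*8/(-31) + H/z = -72*(-1/31) + H/z = 72/31 + H/z)
-21288 + w(t(B(4, 2)), 172) = -21288 + (72/31 + 172/(-16)) = -21288 + (72/31 + 172*(-1/16)) = -21288 + (72/31 - 43/4) = -21288 - 1045/124 = -2640757/124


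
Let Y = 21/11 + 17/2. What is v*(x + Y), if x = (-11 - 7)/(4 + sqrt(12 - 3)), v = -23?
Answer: -27761/154 ≈ -180.27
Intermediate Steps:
x = -18/7 (x = -18/(4 + sqrt(9)) = -18/(4 + 3) = -18/7 ≈ -2.5714)
Y = 229/22 (Y = 21*(1/11) + 17*(1/2) = 21/11 + 17/2 = 229/22 ≈ 10.409)
v*(x + Y) = -23*(-18/7 + 229/22) = -23*1207/154 = -27761/154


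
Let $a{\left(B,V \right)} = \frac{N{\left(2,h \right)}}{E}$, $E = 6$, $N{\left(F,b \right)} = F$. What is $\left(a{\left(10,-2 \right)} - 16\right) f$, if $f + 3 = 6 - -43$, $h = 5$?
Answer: $- \frac{2162}{3} \approx -720.67$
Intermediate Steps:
$a{\left(B,V \right)} = \frac{1}{3}$ ($a{\left(B,V \right)} = \frac{2}{6} = 2 \cdot \frac{1}{6} = \frac{1}{3}$)
$f = 46$ ($f = -3 + \left(6 - -43\right) = -3 + \left(6 + 43\right) = -3 + 49 = 46$)
$\left(a{\left(10,-2 \right)} - 16\right) f = \left(\frac{1}{3} - 16\right) 46 = \left(- \frac{47}{3}\right) 46 = - \frac{2162}{3}$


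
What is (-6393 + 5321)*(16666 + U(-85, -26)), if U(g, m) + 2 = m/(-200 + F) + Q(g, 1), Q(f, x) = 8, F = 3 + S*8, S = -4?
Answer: -4092803808/229 ≈ -1.7873e+7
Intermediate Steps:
F = -29 (F = 3 - 4*8 = 3 - 32 = -29)
U(g, m) = 6 - m/229 (U(g, m) = -2 + (m/(-200 - 29) + 8) = -2 + (m/(-229) + 8) = -2 + (-m/229 + 8) = -2 + (8 - m/229) = 6 - m/229)
(-6393 + 5321)*(16666 + U(-85, -26)) = (-6393 + 5321)*(16666 + (6 - 1/229*(-26))) = -1072*(16666 + (6 + 26/229)) = -1072*(16666 + 1400/229) = -1072*3817914/229 = -4092803808/229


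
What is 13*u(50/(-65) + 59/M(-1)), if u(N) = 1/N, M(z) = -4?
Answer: -676/807 ≈ -0.83767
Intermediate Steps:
13*u(50/(-65) + 59/M(-1)) = 13/(50/(-65) + 59/(-4)) = 13/(50*(-1/65) + 59*(-1/4)) = 13/(-10/13 - 59/4) = 13/(-807/52) = 13*(-52/807) = -676/807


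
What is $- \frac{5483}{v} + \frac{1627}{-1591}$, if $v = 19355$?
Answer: $- \frac{40214038}{30793805} \approx -1.3059$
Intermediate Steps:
$- \frac{5483}{v} + \frac{1627}{-1591} = - \frac{5483}{19355} + \frac{1627}{-1591} = \left(-5483\right) \frac{1}{19355} + 1627 \left(- \frac{1}{1591}\right) = - \frac{5483}{19355} - \frac{1627}{1591} = - \frac{40214038}{30793805}$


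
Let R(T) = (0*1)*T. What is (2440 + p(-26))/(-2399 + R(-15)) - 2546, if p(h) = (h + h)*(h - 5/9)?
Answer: -55005074/21591 ≈ -2547.6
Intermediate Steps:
p(h) = 2*h*(-5/9 + h) (p(h) = (2*h)*(h - 5*⅑) = (2*h)*(h - 5/9) = (2*h)*(-5/9 + h) = 2*h*(-5/9 + h))
R(T) = 0 (R(T) = 0*T = 0)
(2440 + p(-26))/(-2399 + R(-15)) - 2546 = (2440 + (2/9)*(-26)*(-5 + 9*(-26)))/(-2399 + 0) - 2546 = (2440 + (2/9)*(-26)*(-5 - 234))/(-2399) - 2546 = (2440 + (2/9)*(-26)*(-239))*(-1/2399) - 2546 = (2440 + 12428/9)*(-1/2399) - 2546 = (34388/9)*(-1/2399) - 2546 = -34388/21591 - 2546 = -55005074/21591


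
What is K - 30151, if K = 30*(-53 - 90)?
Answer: -34441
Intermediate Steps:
K = -4290 (K = 30*(-143) = -4290)
K - 30151 = -4290 - 30151 = -34441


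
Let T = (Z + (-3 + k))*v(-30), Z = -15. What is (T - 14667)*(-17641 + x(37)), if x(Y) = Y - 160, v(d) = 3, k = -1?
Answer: 261557136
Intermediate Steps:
x(Y) = -160 + Y
T = -57 (T = (-15 + (-3 - 1))*3 = (-15 - 4)*3 = -19*3 = -57)
(T - 14667)*(-17641 + x(37)) = (-57 - 14667)*(-17641 + (-160 + 37)) = -14724*(-17641 - 123) = -14724*(-17764) = 261557136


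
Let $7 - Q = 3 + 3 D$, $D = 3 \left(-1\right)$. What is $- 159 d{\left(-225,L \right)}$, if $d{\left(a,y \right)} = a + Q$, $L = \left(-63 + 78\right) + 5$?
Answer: $33708$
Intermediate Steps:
$D = -3$
$Q = 13$ ($Q = 7 - \left(3 + 3 \left(-3\right)\right) = 7 - \left(3 - 9\right) = 7 - -6 = 7 + 6 = 13$)
$L = 20$ ($L = 15 + 5 = 20$)
$d{\left(a,y \right)} = 13 + a$ ($d{\left(a,y \right)} = a + 13 = 13 + a$)
$- 159 d{\left(-225,L \right)} = - 159 \left(13 - 225\right) = \left(-159\right) \left(-212\right) = 33708$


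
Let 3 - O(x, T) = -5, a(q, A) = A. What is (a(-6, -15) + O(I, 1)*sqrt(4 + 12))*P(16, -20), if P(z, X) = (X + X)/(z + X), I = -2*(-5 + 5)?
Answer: 170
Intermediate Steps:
I = 0 (I = -2*0 = 0)
O(x, T) = 8 (O(x, T) = 3 - 1*(-5) = 3 + 5 = 8)
P(z, X) = 2*X/(X + z) (P(z, X) = (2*X)/(X + z) = 2*X/(X + z))
(a(-6, -15) + O(I, 1)*sqrt(4 + 12))*P(16, -20) = (-15 + 8*sqrt(4 + 12))*(2*(-20)/(-20 + 16)) = (-15 + 8*sqrt(16))*(2*(-20)/(-4)) = (-15 + 8*4)*(2*(-20)*(-1/4)) = (-15 + 32)*10 = 17*10 = 170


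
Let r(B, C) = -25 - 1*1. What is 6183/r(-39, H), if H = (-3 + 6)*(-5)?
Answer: -6183/26 ≈ -237.81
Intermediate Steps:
H = -15 (H = 3*(-5) = -15)
r(B, C) = -26 (r(B, C) = -25 - 1 = -26)
6183/r(-39, H) = 6183/(-26) = 6183*(-1/26) = -6183/26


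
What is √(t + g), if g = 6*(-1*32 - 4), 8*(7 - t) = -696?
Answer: I*√122 ≈ 11.045*I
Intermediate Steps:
t = 94 (t = 7 - ⅛*(-696) = 7 + 87 = 94)
g = -216 (g = 6*(-32 - 4) = 6*(-36) = -216)
√(t + g) = √(94 - 216) = √(-122) = I*√122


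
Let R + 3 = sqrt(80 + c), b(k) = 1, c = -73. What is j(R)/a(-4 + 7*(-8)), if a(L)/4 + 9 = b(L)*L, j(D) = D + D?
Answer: 1/46 - sqrt(7)/138 ≈ 0.0025670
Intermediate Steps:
R = -3 + sqrt(7) (R = -3 + sqrt(80 - 73) = -3 + sqrt(7) ≈ -0.35425)
j(D) = 2*D
a(L) = -36 + 4*L (a(L) = -36 + 4*(1*L) = -36 + 4*L)
j(R)/a(-4 + 7*(-8)) = (2*(-3 + sqrt(7)))/(-36 + 4*(-4 + 7*(-8))) = (-6 + 2*sqrt(7))/(-36 + 4*(-4 - 56)) = (-6 + 2*sqrt(7))/(-36 + 4*(-60)) = (-6 + 2*sqrt(7))/(-36 - 240) = (-6 + 2*sqrt(7))/(-276) = (-6 + 2*sqrt(7))*(-1/276) = 1/46 - sqrt(7)/138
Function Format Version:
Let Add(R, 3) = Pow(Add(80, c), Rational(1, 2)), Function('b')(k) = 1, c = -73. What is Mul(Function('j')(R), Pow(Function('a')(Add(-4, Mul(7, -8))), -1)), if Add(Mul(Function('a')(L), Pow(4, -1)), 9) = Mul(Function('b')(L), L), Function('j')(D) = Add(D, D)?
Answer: Add(Rational(1, 46), Mul(Rational(-1, 138), Pow(7, Rational(1, 2)))) ≈ 0.0025670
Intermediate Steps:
R = Add(-3, Pow(7, Rational(1, 2))) (R = Add(-3, Pow(Add(80, -73), Rational(1, 2))) = Add(-3, Pow(7, Rational(1, 2))) ≈ -0.35425)
Function('j')(D) = Mul(2, D)
Function('a')(L) = Add(-36, Mul(4, L)) (Function('a')(L) = Add(-36, Mul(4, Mul(1, L))) = Add(-36, Mul(4, L)))
Mul(Function('j')(R), Pow(Function('a')(Add(-4, Mul(7, -8))), -1)) = Mul(Mul(2, Add(-3, Pow(7, Rational(1, 2)))), Pow(Add(-36, Mul(4, Add(-4, Mul(7, -8)))), -1)) = Mul(Add(-6, Mul(2, Pow(7, Rational(1, 2)))), Pow(Add(-36, Mul(4, Add(-4, -56))), -1)) = Mul(Add(-6, Mul(2, Pow(7, Rational(1, 2)))), Pow(Add(-36, Mul(4, -60)), -1)) = Mul(Add(-6, Mul(2, Pow(7, Rational(1, 2)))), Pow(Add(-36, -240), -1)) = Mul(Add(-6, Mul(2, Pow(7, Rational(1, 2)))), Pow(-276, -1)) = Mul(Add(-6, Mul(2, Pow(7, Rational(1, 2)))), Rational(-1, 276)) = Add(Rational(1, 46), Mul(Rational(-1, 138), Pow(7, Rational(1, 2))))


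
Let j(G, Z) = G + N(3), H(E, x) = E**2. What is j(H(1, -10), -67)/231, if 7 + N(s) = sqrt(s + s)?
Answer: -2/77 + sqrt(6)/231 ≈ -0.015370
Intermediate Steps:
N(s) = -7 + sqrt(2)*sqrt(s) (N(s) = -7 + sqrt(s + s) = -7 + sqrt(2*s) = -7 + sqrt(2)*sqrt(s))
j(G, Z) = -7 + G + sqrt(6) (j(G, Z) = G + (-7 + sqrt(2)*sqrt(3)) = G + (-7 + sqrt(6)) = -7 + G + sqrt(6))
j(H(1, -10), -67)/231 = (-7 + 1**2 + sqrt(6))/231 = (-7 + 1 + sqrt(6))*(1/231) = (-6 + sqrt(6))*(1/231) = -2/77 + sqrt(6)/231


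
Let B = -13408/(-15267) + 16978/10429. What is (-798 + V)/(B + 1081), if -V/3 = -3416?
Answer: 1504624681350/172515361141 ≈ 8.7217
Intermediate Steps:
B = 399035158/159219543 (B = -13408*(-1/15267) + 16978*(1/10429) = 13408/15267 + 16978/10429 = 399035158/159219543 ≈ 2.5062)
V = 10248 (V = -3*(-3416) = 10248)
(-798 + V)/(B + 1081) = (-798 + 10248)/(399035158/159219543 + 1081) = 9450/(172515361141/159219543) = 9450*(159219543/172515361141) = 1504624681350/172515361141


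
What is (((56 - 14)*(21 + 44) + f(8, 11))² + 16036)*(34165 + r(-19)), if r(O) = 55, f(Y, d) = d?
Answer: 257646383740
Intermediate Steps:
(((56 - 14)*(21 + 44) + f(8, 11))² + 16036)*(34165 + r(-19)) = (((56 - 14)*(21 + 44) + 11)² + 16036)*(34165 + 55) = ((42*65 + 11)² + 16036)*34220 = ((2730 + 11)² + 16036)*34220 = (2741² + 16036)*34220 = (7513081 + 16036)*34220 = 7529117*34220 = 257646383740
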